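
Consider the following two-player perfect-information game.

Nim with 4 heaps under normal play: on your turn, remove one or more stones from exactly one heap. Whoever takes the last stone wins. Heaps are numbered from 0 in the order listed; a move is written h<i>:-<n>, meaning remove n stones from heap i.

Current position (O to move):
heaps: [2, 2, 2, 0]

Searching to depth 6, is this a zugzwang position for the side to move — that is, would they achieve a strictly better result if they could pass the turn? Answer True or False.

zugzwang((2,2,2,0), O) = False

[(2,2,2,0)] O move#1: h0:-1:-1/(1,2,2,0), h0:-2:+1/(0,2,2,0)*, h1:-1:-1/(2,1,2,0), h1:-2:+1/(2,0,2,0), h2:-1:-1/(2,2,1,0), h2:-2:+1/(2,2,0,0)
[(0,2,2,0)] X move#2: h1:-1:-1/(0,1,2,0)*, h1:-2:-1/(0,0,2,0), h2:-1:-1/(0,2,1,0), h2:-2:-1/(0,2,0,0)
[(0,1,2,0)] O move#3: h1:-1:-1/(0,0,2,0), h2:-1:+1/(0,1,1,0)*, h2:-2:-1/(0,1,0,0)
[(0,1,1,0)] X move#4: h1:-1:-1/(0,0,1,0)*, h2:-1:-1/(0,1,0,0)
[(0,0,1,0)] O move#5: h2:-1:+1/(0,0,0,0)*
[(0,0,0,0)] end (terminal -1, X#6); searched (2,2,2,0) to 6
if O skipped the turn, X would face:
~ [(2,2,2,0)] X move#1: h0:-1:-1/(1,2,2,0), h0:-2:+1/(0,2,2,0)*, h1:-1:-1/(2,1,2,0), h1:-2:+1/(2,0,2,0), h2:-1:-1/(2,2,1,0), h2:-2:+1/(2,2,0,0)
~ [(0,2,2,0)] O move#2: h1:-1:-1/(0,1,2,0)*, h1:-2:-1/(0,0,2,0), h2:-1:-1/(0,2,1,0), h2:-2:-1/(0,2,0,0)
~ [(0,1,2,0)] X move#3: h1:-1:-1/(0,0,2,0), h2:-1:+1/(0,1,1,0)*, h2:-2:-1/(0,1,0,0)
~ [(0,1,1,0)] O move#4: h1:-1:-1/(0,0,1,0)*, h2:-1:-1/(0,1,0,0)
~ [(0,0,1,0)] X move#5: h2:-1:+1/(0,0,0,0)*
~ [(0,0,0,0)] end (terminal -1, O#6); searched (2,2,2,0) to 6
compare (O): move=+1 vs pass=-1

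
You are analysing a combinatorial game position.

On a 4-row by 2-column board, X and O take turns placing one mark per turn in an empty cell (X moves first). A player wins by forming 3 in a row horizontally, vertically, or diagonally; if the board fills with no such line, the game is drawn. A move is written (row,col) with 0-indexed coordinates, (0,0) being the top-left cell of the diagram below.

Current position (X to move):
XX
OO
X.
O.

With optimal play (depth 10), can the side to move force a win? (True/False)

p1 X@[XX/OO/X./O.]: (2,1)[XX/OO/XX/O.]+0* (3,1)[XX/OO/X./OX]+0
p2 O@[XX/OO/XX/O.]: (3,1)[XX/OO/XX/OO]+0*
p3 X@[XX/OO/XX/OO] terminal +0; root [XX/OO/X./O.] d10

X winning at [XX/OO/X./O.]: False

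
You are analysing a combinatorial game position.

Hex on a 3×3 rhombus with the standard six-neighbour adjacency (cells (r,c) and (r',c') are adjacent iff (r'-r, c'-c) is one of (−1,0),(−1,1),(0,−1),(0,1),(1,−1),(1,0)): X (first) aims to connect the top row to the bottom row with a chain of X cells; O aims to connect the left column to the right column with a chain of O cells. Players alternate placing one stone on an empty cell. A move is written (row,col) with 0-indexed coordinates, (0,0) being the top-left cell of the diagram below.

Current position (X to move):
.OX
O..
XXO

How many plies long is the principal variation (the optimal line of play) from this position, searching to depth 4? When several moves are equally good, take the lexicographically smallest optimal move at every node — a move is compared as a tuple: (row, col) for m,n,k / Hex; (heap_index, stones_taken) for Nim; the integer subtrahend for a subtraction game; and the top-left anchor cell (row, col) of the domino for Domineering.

PV length from [.OX/O../XXO]: 3 plies

ply 1, X at .OX/O../XXO | (0,0)=+1→XOX/O../XXO*; (1,1)=+1→.OX/OX./XXO; (1,2)=+1→.OX/O.X/XXO
ply 2, O at XOX/O../XXO | (1,1)=-1→XOX/OO./XXO*; (1,2)=-1→XOX/O.O/XXO
ply 3, X at XOX/OO./XXO | (1,2)=+1→XOX/OOX/XXO*
ply 4: XOX/OOX/XXO is terminal -1 (O); from .OX/O../XXO depth 4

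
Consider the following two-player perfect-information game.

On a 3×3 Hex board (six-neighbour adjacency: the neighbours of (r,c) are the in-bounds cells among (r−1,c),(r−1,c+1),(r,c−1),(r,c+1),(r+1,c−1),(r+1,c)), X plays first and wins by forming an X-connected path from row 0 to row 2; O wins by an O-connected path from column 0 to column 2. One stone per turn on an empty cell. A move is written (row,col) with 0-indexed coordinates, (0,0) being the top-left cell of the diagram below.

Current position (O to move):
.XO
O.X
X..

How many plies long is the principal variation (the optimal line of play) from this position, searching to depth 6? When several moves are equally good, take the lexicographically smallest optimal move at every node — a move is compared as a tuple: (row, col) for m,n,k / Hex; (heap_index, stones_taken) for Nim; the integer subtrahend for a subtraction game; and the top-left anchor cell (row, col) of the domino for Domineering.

PV length from [.XO/O.X/X..]: 1 ply

[.XO/O.X/X..] O move#1: (0,0):-1/OXO/O.X/X.., (1,1):+1/.XO/OOX/X..*, (2,1):-1/.XO/O.X/XO., (2,2):-1/.XO/O.X/X.O
[.XO/OOX/X..] end (terminal -1, X#2); searched .XO/O.X/X.. to 6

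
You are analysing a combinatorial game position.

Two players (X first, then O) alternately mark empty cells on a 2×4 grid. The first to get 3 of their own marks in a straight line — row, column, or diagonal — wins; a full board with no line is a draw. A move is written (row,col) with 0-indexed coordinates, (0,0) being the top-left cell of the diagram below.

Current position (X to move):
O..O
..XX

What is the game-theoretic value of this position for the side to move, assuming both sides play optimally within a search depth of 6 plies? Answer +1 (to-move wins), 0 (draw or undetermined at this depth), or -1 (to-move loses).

value(O..O/..XX, X) = +1

[O..O/..XX] X move#1: (0,1):+0/OX.O/..XX, (0,2):+0/O.XO/..XX, (1,0):+0/O..O/X.XX, (1,1):+1/O..O/.XXX*
[O..O/.XXX] end (terminal -1, O#2); searched O..O/..XX to 6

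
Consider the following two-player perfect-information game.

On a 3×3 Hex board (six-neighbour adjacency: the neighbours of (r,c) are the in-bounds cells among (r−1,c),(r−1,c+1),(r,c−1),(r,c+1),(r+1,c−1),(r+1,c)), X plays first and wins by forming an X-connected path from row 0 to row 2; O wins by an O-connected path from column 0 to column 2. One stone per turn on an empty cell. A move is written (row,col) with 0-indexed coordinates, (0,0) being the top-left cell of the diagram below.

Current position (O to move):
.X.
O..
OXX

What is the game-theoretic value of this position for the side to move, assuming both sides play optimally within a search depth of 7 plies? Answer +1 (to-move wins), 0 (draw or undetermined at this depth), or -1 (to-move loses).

ply 1, O at .X./O../OXX | (0,0)=-1→OX./O../OXX; (0,2)=-1→.XO/O../OXX; (1,1)=+1→.X./OO./OXX*; (1,2)=-1→.X./O.O/OXX
ply 2, X at .X./OO./OXX | (0,0)=-1→XX./OO./OXX*; (0,2)=-1→.XX/OO./OXX; (1,2)=-1→.X./OOX/OXX
ply 3, O at XX./OO./OXX | (0,2)=+1→XXO/OO./OXX*; (1,2)=+1→XX./OOO/OXX
ply 4: XXO/OO./OXX is terminal -1 (X); from .X./O../OXX depth 7

value(.X./O../OXX, O) = +1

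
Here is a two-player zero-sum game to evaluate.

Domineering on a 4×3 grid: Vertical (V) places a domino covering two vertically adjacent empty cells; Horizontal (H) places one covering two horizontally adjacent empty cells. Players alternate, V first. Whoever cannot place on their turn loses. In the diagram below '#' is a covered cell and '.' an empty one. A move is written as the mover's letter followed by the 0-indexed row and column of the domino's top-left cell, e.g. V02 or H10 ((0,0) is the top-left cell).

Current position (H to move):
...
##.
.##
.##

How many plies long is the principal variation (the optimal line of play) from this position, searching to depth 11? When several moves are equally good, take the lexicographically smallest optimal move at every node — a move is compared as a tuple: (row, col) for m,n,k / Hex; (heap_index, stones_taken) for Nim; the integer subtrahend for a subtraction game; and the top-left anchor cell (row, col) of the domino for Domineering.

PV length from [.../##./.##/.##]: 2 plies

ply 1, H at .../##./.##/.## | H00=-1→##./##./.##/.##*; H01=-1→.##/##./.##/.##
ply 2, V at ##./##./.##/.## | V02=+1→###/###/.##/.##*; V20=+1→##./##./###/###
ply 3: ###/###/.##/.## is terminal -1 (H); from .../##./.##/.## depth 11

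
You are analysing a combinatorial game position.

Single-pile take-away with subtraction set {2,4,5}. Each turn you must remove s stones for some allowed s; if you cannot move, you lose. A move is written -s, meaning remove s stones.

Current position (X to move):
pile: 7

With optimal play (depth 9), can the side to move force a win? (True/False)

X winning at [7]: False

p1 X@[7]: -2[5]-1* -4[3]-1 -5[2]-1
p2 O@[5]: -2[3]-1 -4[1]+1* -5[0]+1
p3 X@[1] terminal -1; root [7] d9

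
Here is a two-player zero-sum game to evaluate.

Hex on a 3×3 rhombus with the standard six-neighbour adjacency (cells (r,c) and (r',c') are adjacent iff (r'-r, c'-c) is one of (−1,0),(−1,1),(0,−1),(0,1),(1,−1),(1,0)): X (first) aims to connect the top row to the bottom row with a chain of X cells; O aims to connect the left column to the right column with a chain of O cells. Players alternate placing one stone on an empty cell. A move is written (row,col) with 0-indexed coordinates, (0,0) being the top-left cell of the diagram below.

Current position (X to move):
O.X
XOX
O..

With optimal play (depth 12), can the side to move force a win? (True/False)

ply 1, X at O.X/XOX/O.. | (0,1)=+1→OXX/XOX/O..*; (2,1)=+1→O.X/XOX/OX.; (2,2)=+1→O.X/XOX/O.X
ply 2, O at OXX/XOX/O.. | (2,1)=-1→OXX/XOX/OO.*; (2,2)=-1→OXX/XOX/O.O
ply 3, X at OXX/XOX/OO. | (2,2)=+1→OXX/XOX/OOX*
ply 4: OXX/XOX/OOX is terminal -1 (O); from O.X/XOX/O.. depth 12

X winning at [O.X/XOX/O..]: True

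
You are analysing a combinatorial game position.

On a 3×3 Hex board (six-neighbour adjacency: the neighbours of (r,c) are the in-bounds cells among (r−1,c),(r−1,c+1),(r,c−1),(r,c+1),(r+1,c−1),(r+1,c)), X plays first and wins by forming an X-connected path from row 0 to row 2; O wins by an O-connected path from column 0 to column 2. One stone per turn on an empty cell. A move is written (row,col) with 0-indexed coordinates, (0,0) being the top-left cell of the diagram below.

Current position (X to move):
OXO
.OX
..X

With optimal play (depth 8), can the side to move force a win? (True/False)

X winning at [OXO/.OX/..X]: False

[OXO/.OX/..X] X move#1: (1,0):-1/OXO/XOX/..X*, (2,0):-1/OXO/.OX/X.X, (2,1):-1/OXO/.OX/.XX
[OXO/XOX/..X] O move#2: (2,0):+1/OXO/XOX/O.X*, (2,1):-1/OXO/XOX/.OX
[OXO/XOX/O.X] end (terminal -1, X#3); searched OXO/.OX/..X to 8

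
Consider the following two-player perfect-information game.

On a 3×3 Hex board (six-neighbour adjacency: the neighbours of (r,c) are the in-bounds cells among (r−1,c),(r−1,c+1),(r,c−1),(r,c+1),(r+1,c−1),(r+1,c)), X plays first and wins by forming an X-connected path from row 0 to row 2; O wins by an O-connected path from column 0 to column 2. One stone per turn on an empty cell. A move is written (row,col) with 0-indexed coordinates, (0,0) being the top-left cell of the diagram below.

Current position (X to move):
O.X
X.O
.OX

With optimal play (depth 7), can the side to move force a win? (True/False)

X winning at [O.X/X.O/.OX]: True

[O.X/X.O/.OX] X move#1: (0,1):-1/OXX/X.O/.OX, (1,1):-1/O.X/XXO/.OX, (2,0):+1/O.X/X.O/XOX*
[O.X/X.O/XOX] O move#2: (0,1):-1/OOX/X.O/XOX*, (1,1):-1/O.X/XOO/XOX
[OOX/X.O/XOX] X move#3: (1,1):+1/OOX/XXO/XOX*
[OOX/XXO/XOX] end (terminal -1, O#4); searched O.X/X.O/.OX to 7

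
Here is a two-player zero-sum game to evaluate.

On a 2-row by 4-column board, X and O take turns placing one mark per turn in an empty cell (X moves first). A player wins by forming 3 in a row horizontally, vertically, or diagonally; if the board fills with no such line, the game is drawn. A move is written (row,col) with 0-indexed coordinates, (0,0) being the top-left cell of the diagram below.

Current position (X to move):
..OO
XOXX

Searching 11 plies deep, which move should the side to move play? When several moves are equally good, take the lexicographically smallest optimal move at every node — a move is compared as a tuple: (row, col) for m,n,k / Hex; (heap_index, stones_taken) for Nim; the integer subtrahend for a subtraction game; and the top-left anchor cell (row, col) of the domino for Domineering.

p1 X@[..OO/XOXX]: (0,0)[X.OO/XOXX]-1 (0,1)[.XOO/XOXX]+0*
p2 O@[.XOO/XOXX]: (0,0)[OXOO/XOXX]+0*
p3 X@[OXOO/XOXX] terminal +0; root [..OO/XOXX] d11

X's best at [..OO/XOXX]: (0,1)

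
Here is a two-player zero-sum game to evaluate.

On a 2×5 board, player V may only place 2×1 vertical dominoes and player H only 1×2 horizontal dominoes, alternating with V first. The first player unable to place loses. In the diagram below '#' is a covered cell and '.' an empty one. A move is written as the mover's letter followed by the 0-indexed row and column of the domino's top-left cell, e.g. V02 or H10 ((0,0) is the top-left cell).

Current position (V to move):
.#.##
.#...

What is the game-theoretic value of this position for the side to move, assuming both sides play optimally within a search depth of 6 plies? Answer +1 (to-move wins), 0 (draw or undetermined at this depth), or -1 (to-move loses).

ply 1, V at .#.##/.#... | V00=-1→##.##/##...; V02=+1→.####/.##..*
ply 2, H at .####/.##.. | H13=-1→.####/.####*
ply 3, V at .####/.#### | V00=+1→#####/#####*
ply 4: #####/##### is terminal -1 (H); from .#.##/.#... depth 6

value(.#.##/.#..., V) = +1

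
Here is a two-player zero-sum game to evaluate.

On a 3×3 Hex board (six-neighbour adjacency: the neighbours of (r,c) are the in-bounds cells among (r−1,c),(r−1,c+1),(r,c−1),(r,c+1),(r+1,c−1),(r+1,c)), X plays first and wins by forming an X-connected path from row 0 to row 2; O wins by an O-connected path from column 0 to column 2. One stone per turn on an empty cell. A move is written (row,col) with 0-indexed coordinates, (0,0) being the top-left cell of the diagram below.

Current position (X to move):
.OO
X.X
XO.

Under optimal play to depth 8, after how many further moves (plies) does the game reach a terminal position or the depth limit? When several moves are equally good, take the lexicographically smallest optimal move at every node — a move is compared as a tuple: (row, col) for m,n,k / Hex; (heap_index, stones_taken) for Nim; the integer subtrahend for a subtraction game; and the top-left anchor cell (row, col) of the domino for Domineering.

PV length from [.OO/X.X/XO.]: 1 ply

p1 X@[.OO/X.X/XO.]: (0,0)[XOO/X.X/XO.]+1* (1,1)[.OO/XXX/XO.]-1 (2,2)[.OO/X.X/XOX]-1
p2 O@[XOO/X.X/XO.] terminal -1; root [.OO/X.X/XO.] d8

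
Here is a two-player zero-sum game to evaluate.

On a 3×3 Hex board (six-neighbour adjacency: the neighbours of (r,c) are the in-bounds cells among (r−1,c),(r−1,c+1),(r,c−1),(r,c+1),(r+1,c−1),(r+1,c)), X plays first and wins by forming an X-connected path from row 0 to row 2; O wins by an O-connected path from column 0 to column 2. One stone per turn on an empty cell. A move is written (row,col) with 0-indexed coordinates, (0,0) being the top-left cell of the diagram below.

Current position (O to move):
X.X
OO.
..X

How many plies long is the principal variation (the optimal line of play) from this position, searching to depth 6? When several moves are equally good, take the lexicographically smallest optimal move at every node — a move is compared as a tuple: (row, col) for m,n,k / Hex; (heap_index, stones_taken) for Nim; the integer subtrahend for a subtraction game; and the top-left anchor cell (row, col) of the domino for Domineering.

PV length from [X.X/OO./..X]: 1 ply

p1 O@[X.X/OO./..X]: (0,1)[XOX/OO./..X]-1 (1,2)[X.X/OOO/..X]+1* (2,0)[X.X/OO./O.X]-1 (2,1)[X.X/OO./.OX]-1
p2 X@[X.X/OOO/..X] terminal -1; root [X.X/OO./..X] d6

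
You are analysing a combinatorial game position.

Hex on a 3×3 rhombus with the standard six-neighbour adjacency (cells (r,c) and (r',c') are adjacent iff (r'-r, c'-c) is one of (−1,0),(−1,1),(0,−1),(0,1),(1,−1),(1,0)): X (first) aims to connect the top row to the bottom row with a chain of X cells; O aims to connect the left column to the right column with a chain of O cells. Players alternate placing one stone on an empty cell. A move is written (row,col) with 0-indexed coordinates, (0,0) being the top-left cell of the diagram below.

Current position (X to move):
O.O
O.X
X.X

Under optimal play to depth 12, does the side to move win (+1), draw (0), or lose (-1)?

ply 1, X at O.O/O.X/X.X | (0,1)=-1→OXO/O.X/X.X*; (1,1)=-1→O.O/OXX/X.X; (2,1)=-1→O.O/O.X/XXX
ply 2, O at OXO/O.X/X.X | (1,1)=+1→OXO/OOX/X.X*; (2,1)=-1→OXO/O.X/XOX
ply 3: OXO/OOX/X.X is terminal -1 (X); from O.O/O.X/X.X depth 12

value(O.O/O.X/X.X, X) = -1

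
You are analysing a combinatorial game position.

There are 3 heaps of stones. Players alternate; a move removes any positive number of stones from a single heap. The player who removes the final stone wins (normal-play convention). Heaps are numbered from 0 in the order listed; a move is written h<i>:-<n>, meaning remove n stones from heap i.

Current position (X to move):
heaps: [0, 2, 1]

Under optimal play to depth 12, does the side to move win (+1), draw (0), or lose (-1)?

ply 1, X at (0,2,1) | h1:-1=+1→(0,1,1)*; h1:-2=-1→(0,0,1); h2:-1=-1→(0,2,0)
ply 2, O at (0,1,1) | h1:-1=-1→(0,0,1)*; h2:-1=-1→(0,1,0)
ply 3, X at (0,0,1) | h2:-1=+1→(0,0,0)*
ply 4: (0,0,0) is terminal -1 (O); from (0,2,1) depth 12

value((0,2,1), X) = +1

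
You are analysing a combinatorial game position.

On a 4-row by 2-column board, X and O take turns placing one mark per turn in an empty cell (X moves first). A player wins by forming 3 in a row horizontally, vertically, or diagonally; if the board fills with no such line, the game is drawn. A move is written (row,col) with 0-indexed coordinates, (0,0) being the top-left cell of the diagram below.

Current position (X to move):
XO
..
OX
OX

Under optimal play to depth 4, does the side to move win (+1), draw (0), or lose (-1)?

value(XO/../OX/OX, X) = +1

ply 1, X at XO/../OX/OX | (1,0)=+0→XO/X./OX/OX; (1,1)=+1→XO/.X/OX/OX*
ply 2: XO/.X/OX/OX is terminal -1 (O); from XO/../OX/OX depth 4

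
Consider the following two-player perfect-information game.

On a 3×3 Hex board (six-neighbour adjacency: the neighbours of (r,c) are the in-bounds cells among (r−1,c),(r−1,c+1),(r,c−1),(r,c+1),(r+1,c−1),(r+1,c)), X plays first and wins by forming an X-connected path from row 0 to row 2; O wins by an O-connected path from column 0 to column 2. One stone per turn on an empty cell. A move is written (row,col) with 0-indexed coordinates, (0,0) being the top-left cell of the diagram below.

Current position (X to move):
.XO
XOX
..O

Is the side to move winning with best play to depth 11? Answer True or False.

X winning at [.XO/XOX/..O]: True

ply 1, X at .XO/XOX/..O | (0,0)=-1→XXO/XOX/..O; (2,0)=+1→.XO/XOX/X.O*; (2,1)=-1→.XO/XOX/.XO
ply 2: .XO/XOX/X.O is terminal -1 (O); from .XO/XOX/..O depth 11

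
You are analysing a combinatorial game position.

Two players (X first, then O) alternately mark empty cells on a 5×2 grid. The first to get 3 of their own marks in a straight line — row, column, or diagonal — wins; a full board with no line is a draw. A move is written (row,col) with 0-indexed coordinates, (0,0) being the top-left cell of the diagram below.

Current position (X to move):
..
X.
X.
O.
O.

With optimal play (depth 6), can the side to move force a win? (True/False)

X winning at [../X./X./O./O.]: True

ply 1, X at ../X./X./O./O. | (0,0)=+1→X./X./X./O./O.*; (0,1)=+0→.X/X./X./O./O.; (1,1)=+1→../XX/X./O./O.; (2,1)=+1→../X./XX/O./O.; (3,1)=+1→../X./X./OX/O.; (4,1)=+0→../X./X./O./OX
ply 2: X./X./X./O./O. is terminal -1 (O); from ../X./X./O./O. depth 6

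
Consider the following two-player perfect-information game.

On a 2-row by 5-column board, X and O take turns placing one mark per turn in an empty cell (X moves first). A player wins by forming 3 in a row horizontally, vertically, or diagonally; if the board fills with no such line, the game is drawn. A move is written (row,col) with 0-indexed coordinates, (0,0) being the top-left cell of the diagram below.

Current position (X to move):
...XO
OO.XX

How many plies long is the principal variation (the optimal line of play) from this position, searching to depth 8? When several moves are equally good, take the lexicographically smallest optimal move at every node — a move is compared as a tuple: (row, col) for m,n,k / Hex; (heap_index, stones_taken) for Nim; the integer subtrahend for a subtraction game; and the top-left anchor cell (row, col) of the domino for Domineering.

PV length from [...XO/OO.XX]: 1 ply

p1 X@[...XO/OO.XX]: (0,0)[X..XO/OO.XX]-1 (0,1)[.X.XO/OO.XX]-1 (0,2)[..XXO/OO.XX]-1 (1,2)[...XO/OOXXX]+1*
p2 O@[...XO/OOXXX] terminal -1; root [...XO/OO.XX] d8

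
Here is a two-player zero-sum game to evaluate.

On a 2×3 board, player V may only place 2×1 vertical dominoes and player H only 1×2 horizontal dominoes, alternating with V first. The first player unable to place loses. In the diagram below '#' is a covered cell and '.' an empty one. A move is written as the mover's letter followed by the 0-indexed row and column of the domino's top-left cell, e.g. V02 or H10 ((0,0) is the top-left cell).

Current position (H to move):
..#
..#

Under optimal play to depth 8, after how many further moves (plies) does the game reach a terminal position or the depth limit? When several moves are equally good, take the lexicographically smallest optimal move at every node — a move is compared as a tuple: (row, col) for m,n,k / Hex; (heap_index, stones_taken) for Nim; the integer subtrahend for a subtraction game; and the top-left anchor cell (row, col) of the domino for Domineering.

PV length from [..#/..#]: 1 ply

p1 H@[..#/..#]: H00[###/..#]+1* H10[..#/###]+1
p2 V@[###/..#] terminal -1; root [..#/..#] d8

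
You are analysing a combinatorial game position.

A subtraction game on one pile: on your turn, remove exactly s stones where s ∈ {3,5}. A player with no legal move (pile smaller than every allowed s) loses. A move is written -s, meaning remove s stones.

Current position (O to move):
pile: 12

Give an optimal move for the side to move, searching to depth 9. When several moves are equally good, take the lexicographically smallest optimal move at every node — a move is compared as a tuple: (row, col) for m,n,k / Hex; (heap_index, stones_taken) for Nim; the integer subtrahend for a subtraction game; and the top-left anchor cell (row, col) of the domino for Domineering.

[12] O move#1: -3:+1/9*, -5:-1/7
[9] X move#2: -3:-1/6*, -5:-1/4
[6] O move#3: -3:-1/3, -5:+1/1*
[1] end (terminal -1, X#4); searched 12 to 9

O's best at [12]: -3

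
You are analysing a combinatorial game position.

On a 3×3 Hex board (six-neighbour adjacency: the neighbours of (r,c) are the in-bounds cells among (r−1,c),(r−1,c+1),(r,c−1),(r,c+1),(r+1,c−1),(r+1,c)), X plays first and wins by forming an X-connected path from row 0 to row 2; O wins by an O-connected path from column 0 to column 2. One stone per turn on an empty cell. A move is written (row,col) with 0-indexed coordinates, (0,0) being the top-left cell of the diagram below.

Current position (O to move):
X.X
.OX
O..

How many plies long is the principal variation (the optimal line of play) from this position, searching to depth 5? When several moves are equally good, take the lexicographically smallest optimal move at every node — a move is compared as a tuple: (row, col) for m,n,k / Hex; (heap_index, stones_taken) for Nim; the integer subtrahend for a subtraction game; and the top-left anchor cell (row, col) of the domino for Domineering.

PV length from [X.X/.OX/O..]: 4 plies

ply 1, O at X.X/.OX/O.. | (0,1)=-1→XOX/.OX/O..*; (1,0)=-1→X.X/OOX/O..; (2,1)=-1→X.X/.OX/OO.; (2,2)=-1→X.X/.OX/O.O
ply 2, X at XOX/.OX/O.. | (1,0)=+1→XOX/XOX/O..*; (2,1)=+1→XOX/.OX/OX.; (2,2)=+1→XOX/.OX/O.X
ply 3, O at XOX/XOX/O.. | (2,1)=-1→XOX/XOX/OO.*; (2,2)=-1→XOX/XOX/O.O
ply 4, X at XOX/XOX/OO. | (2,2)=+1→XOX/XOX/OOX*
ply 5: XOX/XOX/OOX is terminal -1 (O); from X.X/.OX/O.. depth 5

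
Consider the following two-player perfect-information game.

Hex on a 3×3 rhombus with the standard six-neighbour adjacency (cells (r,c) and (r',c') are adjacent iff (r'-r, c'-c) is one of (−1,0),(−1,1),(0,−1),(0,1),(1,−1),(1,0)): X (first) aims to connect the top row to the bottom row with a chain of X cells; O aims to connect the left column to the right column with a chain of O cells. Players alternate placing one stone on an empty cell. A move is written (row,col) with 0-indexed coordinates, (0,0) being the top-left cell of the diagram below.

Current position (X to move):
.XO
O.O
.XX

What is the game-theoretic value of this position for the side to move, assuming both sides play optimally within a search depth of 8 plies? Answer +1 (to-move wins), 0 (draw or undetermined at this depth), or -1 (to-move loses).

p1 X@[.XO/O.O/.XX]: (0,0)[XXO/O.O/.XX]-1 (1,1)[.XO/OXO/.XX]+1* (2,0)[.XO/O.O/XXX]-1
p2 O@[.XO/OXO/.XX] terminal -1; root [.XO/O.O/.XX] d8

value(.XO/O.O/.XX, X) = +1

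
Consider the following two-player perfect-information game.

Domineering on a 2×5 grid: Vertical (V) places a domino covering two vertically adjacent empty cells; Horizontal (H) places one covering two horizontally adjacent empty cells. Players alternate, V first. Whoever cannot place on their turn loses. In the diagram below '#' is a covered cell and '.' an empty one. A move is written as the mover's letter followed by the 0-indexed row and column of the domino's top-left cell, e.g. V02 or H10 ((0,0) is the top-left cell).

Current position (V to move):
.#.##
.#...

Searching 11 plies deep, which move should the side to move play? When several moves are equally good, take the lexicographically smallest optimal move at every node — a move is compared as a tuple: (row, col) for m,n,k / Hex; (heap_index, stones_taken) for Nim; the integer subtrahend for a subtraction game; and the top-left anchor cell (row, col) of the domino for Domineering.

V's best at [.#.##/.#...]: V02

[.#.##/.#...] V move#1: V00:-1/##.##/##..., V02:+1/.####/.##..*
[.####/.##..] H move#2: H13:-1/.####/.####*
[.####/.####] V move#3: V00:+1/#####/#####*
[#####/#####] end (terminal -1, H#4); searched .#.##/.#... to 11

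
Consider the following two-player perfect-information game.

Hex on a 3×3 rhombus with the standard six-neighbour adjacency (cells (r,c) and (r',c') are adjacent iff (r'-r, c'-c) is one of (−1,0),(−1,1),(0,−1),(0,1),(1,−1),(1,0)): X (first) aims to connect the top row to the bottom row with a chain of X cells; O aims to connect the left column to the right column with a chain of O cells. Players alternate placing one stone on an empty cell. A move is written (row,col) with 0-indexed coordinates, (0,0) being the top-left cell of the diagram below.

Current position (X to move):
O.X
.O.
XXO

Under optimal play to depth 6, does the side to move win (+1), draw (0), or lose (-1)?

ply 1, X at O.X/.O./XXO | (0,1)=+1→OXX/.O./XXO*; (1,0)=+1→O.X/XO./XXO; (1,2)=+1→O.X/.OX/XXO
ply 2, O at OXX/.O./XXO | (1,0)=-1→OXX/OO./XXO*; (1,2)=-1→OXX/.OO/XXO
ply 3, X at OXX/OO./XXO | (1,2)=+1→OXX/OOX/XXO*
ply 4: OXX/OOX/XXO is terminal -1 (O); from O.X/.O./XXO depth 6

value(O.X/.O./XXO, X) = +1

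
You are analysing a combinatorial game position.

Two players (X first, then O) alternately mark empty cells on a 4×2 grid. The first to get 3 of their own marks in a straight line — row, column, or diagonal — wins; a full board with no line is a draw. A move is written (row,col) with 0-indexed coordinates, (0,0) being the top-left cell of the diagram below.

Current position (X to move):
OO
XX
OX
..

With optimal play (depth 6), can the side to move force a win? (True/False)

[OO/XX/OX/..] X move#1: (3,0):+0/OO/XX/OX/X., (3,1):+1/OO/XX/OX/.X*
[OO/XX/OX/.X] end (terminal -1, O#2); searched OO/XX/OX/.. to 6

X winning at [OO/XX/OX/..]: True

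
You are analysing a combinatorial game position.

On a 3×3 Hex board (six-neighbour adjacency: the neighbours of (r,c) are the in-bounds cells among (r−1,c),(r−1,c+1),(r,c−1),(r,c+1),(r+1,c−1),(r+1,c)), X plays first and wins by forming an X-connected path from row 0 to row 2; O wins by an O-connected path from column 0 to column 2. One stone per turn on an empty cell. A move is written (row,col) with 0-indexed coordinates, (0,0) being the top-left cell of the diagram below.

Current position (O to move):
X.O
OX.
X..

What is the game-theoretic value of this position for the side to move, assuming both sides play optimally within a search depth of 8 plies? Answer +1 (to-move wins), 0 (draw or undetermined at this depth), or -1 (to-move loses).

value(X.O/OX./X.., O) = +1

ply 1, O at X.O/OX./X.. | (0,1)=+1→XOO/OX./X..*; (1,2)=-1→X.O/OXO/X..; (2,1)=-1→X.O/OX./XO.; (2,2)=-1→X.O/OX./X.O
ply 2: XOO/OX./X.. is terminal -1 (X); from X.O/OX./X.. depth 8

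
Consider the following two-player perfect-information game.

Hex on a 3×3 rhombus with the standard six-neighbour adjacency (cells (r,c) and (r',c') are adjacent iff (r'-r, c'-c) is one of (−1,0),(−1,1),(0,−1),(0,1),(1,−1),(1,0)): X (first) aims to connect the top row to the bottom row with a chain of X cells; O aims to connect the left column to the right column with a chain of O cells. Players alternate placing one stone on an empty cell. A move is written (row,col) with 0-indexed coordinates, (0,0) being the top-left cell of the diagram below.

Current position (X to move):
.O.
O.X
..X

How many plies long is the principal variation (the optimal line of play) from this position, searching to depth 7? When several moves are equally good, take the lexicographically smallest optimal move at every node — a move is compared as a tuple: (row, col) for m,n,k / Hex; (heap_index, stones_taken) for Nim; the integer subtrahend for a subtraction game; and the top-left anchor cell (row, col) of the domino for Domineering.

[.O./O.X/..X] X move#1: (0,0):-1/XO./O.X/..X, (0,2):+1/.OX/O.X/..X*, (1,1):-1/.O./OXX/..X, (2,0):-1/.O./O.X/X.X, (2,1):-1/.O./O.X/.XX
[.OX/O.X/..X] end (terminal -1, O#2); searched .O./O.X/..X to 7

PV length from [.O./O.X/..X]: 1 ply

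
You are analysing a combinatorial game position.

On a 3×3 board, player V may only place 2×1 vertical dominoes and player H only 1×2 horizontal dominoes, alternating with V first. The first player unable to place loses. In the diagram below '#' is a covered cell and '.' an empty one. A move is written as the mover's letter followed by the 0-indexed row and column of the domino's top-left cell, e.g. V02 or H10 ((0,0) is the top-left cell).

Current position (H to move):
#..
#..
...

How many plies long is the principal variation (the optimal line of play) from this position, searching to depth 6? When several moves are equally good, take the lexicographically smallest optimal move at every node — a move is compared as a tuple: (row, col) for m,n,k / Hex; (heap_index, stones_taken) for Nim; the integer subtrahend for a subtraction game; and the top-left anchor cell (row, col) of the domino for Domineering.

ply 1, H at #../#../... | H01=-1→###/#../...; H11=+1→#../###/...*; H20=-1→#../#../##.; H21=-1→#../#../.##
ply 2: #../###/... is terminal -1 (V); from #../#../... depth 6

PV length from [#../#../...]: 1 ply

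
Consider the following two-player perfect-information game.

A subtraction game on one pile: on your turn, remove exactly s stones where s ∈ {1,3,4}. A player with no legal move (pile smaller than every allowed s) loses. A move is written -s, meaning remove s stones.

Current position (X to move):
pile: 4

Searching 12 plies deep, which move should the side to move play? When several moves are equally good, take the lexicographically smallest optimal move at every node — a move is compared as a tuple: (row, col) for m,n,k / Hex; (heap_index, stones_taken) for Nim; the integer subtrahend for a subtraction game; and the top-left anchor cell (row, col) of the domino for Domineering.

X's best at [4]: -4

[4] X move#1: -1:-1/3, -3:-1/1, -4:+1/0*
[0] end (terminal -1, O#2); searched 4 to 12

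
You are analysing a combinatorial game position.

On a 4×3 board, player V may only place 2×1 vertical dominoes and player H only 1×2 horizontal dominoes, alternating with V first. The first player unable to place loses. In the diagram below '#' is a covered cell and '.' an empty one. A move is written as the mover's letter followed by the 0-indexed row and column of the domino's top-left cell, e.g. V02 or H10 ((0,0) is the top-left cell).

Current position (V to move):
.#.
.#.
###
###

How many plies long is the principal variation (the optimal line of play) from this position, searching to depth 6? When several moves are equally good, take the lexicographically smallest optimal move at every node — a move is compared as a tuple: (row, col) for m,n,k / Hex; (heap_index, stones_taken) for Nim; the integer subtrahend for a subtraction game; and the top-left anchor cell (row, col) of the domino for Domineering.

[.#./.#./###/###] V move#1: V00:+1/##./##./###/###*, V02:+1/.##/.##/###/###
[##./##./###/###] end (terminal -1, H#2); searched .#./.#./###/### to 6

PV length from [.#./.#./###/###]: 1 ply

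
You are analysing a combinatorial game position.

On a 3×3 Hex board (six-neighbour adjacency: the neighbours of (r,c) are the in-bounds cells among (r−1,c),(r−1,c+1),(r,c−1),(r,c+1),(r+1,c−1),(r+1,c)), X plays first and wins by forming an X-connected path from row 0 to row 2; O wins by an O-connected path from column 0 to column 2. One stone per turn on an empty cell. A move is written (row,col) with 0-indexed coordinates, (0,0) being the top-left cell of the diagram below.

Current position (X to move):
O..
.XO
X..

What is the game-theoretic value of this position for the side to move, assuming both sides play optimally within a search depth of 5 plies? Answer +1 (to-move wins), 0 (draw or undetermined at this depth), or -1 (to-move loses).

value(O../.XO/X.., X) = +1

[O../.XO/X..] X move#1: (0,1):+1/OX./.XO/X..*, (0,2):+1/O.X/.XO/X.., (1,0):+1/O../XXO/X.., (2,1):+1/O../.XO/XX., (2,2):+1/O../.XO/X.X
[OX./.XO/X..] end (terminal -1, O#2); searched O../.XO/X.. to 5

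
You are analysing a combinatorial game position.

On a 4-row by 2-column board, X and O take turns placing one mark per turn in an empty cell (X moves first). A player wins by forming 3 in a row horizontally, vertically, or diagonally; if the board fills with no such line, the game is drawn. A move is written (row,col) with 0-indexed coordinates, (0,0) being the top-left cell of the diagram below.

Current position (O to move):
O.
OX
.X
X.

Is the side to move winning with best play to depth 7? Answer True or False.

[O./OX/.X/X.] O move#1: (0,1):-1/OO/OX/.X/X., (2,0):+1/O./OX/OX/X.*, (3,1):-1/O./OX/.X/XO
[O./OX/OX/X.] end (terminal -1, X#2); searched O./OX/.X/X. to 7

O winning at [O./OX/.X/X.]: True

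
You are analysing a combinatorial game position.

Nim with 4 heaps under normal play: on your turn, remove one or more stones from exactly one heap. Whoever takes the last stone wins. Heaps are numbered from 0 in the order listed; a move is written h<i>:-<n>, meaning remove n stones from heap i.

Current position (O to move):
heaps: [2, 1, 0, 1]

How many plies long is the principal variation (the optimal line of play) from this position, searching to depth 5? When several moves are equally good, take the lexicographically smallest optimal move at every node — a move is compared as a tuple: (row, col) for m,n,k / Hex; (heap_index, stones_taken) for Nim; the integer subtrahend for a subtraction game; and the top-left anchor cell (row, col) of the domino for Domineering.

PV length from [(2,1,0,1)]: 3 plies

ply 1, O at (2,1,0,1) | h0:-1=-1→(1,1,0,1); h0:-2=+1→(0,1,0,1)*; h1:-1=-1→(2,0,0,1); h3:-1=-1→(2,1,0,0)
ply 2, X at (0,1,0,1) | h1:-1=-1→(0,0,0,1)*; h3:-1=-1→(0,1,0,0)
ply 3, O at (0,0,0,1) | h3:-1=+1→(0,0,0,0)*
ply 4: (0,0,0,0) is terminal -1 (X); from (2,1,0,1) depth 5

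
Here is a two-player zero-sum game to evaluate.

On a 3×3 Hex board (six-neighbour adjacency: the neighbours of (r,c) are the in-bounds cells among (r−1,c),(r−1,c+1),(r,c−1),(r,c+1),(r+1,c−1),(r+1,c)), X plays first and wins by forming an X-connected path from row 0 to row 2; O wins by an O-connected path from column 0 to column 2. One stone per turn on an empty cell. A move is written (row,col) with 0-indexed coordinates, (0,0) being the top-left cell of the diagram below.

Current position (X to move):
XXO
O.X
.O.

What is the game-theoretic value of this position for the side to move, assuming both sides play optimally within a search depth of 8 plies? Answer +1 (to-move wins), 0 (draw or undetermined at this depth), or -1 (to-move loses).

value(XXO/O.X/.O., X) = +1

ply 1, X at XXO/O.X/.O. | (1,1)=+1→XXO/OXX/.O.*; (2,0)=-1→XXO/O.X/XO.; (2,2)=-1→XXO/O.X/.OX
ply 2, O at XXO/OXX/.O. | (2,0)=-1→XXO/OXX/OO.*; (2,2)=-1→XXO/OXX/.OO
ply 3, X at XXO/OXX/OO. | (2,2)=+1→XXO/OXX/OOX*
ply 4: XXO/OXX/OOX is terminal -1 (O); from XXO/O.X/.O. depth 8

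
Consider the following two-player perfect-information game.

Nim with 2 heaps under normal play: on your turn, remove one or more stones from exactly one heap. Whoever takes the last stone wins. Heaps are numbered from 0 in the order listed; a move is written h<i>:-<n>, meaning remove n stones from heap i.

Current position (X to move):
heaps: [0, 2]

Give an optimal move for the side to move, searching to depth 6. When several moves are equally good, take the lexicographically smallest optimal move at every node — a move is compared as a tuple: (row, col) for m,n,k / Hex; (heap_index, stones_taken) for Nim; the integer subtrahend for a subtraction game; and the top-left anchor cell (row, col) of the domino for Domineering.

X's best at [(0,2)]: h1:-2

p1 X@[(0,2)]: h1:-1[(0,1)]-1 h1:-2[(0,0)]+1*
p2 O@[(0,0)] terminal -1; root [(0,2)] d6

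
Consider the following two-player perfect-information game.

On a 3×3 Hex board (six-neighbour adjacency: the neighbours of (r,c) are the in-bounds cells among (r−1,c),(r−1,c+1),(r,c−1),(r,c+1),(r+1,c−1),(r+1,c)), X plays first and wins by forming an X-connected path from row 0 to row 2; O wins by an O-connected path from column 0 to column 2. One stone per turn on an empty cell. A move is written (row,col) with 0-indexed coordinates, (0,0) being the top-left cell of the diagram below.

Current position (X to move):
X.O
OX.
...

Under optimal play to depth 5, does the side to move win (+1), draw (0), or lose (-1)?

value(X.O/OX./..., X) = +1

p1 X@[X.O/OX./...]: (0,1)[XXO/OX./...]+1* (1,2)[X.O/OXX/...]-1 (2,0)[X.O/OX./X..]-1 (2,1)[X.O/OX./.X.]-1 (2,2)[X.O/OX./..X]-1
p2 O@[XXO/OX./...]: (1,2)[XXO/OXO/...]-1* (2,0)[XXO/OX./O..]-1 (2,1)[XXO/OX./.O.]-1 (2,2)[XXO/OX./..O]-1
p3 X@[XXO/OXO/...]: (2,0)[XXO/OXO/X..]+1* (2,1)[XXO/OXO/.X.]+1 (2,2)[XXO/OXO/..X]+1
p4 O@[XXO/OXO/X..] terminal -1; root [X.O/OX./...] d5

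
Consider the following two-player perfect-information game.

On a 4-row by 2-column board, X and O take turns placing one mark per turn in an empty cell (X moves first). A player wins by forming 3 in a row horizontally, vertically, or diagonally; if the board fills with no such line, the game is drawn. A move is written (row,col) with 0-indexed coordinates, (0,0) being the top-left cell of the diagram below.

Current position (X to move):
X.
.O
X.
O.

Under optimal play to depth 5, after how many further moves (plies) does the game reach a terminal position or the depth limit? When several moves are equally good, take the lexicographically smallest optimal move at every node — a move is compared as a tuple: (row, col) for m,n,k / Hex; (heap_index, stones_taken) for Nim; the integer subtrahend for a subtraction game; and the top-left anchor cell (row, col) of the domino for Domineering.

PV length from [X./.O/X./O.]: 1 ply

p1 X@[X./.O/X./O.]: (0,1)[XX/.O/X./O.]+0 (1,0)[X./XO/X./O.]+1* (2,1)[X./.O/XX/O.]+0 (3,1)[X./.O/X./OX]+0
p2 O@[X./XO/X./O.] terminal -1; root [X./.O/X./O.] d5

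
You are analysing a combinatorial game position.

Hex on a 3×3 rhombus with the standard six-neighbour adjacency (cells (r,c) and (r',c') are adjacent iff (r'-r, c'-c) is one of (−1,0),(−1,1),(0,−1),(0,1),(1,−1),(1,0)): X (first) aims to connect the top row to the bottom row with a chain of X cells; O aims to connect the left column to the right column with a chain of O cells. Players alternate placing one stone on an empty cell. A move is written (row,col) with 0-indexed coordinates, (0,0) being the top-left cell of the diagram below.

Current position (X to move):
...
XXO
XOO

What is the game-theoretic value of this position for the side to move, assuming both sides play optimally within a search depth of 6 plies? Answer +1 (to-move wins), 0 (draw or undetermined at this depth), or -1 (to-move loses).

p1 X@[.../XXO/XOO]: (0,0)[X../XXO/XOO]+1* (0,1)[.X./XXO/XOO]+1 (0,2)[..X/XXO/XOO]+1
p2 O@[X../XXO/XOO] terminal -1; root [.../XXO/XOO] d6

value(.../XXO/XOO, X) = +1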